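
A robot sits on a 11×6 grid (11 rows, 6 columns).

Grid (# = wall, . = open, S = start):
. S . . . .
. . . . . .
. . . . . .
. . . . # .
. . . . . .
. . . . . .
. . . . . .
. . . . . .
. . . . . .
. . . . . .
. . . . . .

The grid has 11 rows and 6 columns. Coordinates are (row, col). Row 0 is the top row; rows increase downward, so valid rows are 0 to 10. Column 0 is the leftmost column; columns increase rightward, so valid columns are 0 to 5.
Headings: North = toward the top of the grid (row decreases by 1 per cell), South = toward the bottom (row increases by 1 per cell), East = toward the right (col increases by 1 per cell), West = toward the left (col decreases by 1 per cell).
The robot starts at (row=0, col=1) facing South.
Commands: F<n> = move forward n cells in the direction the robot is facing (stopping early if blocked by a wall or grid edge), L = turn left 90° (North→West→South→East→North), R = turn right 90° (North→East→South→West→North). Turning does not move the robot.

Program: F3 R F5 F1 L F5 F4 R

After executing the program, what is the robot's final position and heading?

Answer: Final position: (row=10, col=0), facing West

Derivation:
Start: (row=0, col=1), facing South
  F3: move forward 3, now at (row=3, col=1)
  R: turn right, now facing West
  F5: move forward 1/5 (blocked), now at (row=3, col=0)
  F1: move forward 0/1 (blocked), now at (row=3, col=0)
  L: turn left, now facing South
  F5: move forward 5, now at (row=8, col=0)
  F4: move forward 2/4 (blocked), now at (row=10, col=0)
  R: turn right, now facing West
Final: (row=10, col=0), facing West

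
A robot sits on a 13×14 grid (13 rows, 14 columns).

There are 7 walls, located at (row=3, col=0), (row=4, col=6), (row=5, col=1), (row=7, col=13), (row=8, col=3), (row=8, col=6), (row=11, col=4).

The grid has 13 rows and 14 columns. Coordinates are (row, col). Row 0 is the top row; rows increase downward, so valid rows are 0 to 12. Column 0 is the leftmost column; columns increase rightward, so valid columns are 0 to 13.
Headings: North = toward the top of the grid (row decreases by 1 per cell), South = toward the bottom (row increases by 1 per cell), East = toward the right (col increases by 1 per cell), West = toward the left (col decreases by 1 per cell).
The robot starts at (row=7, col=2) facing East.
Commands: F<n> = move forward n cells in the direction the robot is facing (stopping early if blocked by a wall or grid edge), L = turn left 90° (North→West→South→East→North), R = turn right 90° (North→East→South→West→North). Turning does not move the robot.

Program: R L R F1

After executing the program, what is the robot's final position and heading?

Answer: Final position: (row=8, col=2), facing South

Derivation:
Start: (row=7, col=2), facing East
  R: turn right, now facing South
  L: turn left, now facing East
  R: turn right, now facing South
  F1: move forward 1, now at (row=8, col=2)
Final: (row=8, col=2), facing South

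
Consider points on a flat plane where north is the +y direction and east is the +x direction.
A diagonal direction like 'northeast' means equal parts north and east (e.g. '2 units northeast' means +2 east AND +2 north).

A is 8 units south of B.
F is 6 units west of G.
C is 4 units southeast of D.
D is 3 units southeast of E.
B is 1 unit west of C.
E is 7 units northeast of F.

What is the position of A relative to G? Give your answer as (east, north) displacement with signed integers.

Answer: A is at (east=7, north=-8) relative to G.

Derivation:
Place G at the origin (east=0, north=0).
  F is 6 units west of G: delta (east=-6, north=+0); F at (east=-6, north=0).
  E is 7 units northeast of F: delta (east=+7, north=+7); E at (east=1, north=7).
  D is 3 units southeast of E: delta (east=+3, north=-3); D at (east=4, north=4).
  C is 4 units southeast of D: delta (east=+4, north=-4); C at (east=8, north=0).
  B is 1 unit west of C: delta (east=-1, north=+0); B at (east=7, north=0).
  A is 8 units south of B: delta (east=+0, north=-8); A at (east=7, north=-8).
Therefore A relative to G: (east=7, north=-8).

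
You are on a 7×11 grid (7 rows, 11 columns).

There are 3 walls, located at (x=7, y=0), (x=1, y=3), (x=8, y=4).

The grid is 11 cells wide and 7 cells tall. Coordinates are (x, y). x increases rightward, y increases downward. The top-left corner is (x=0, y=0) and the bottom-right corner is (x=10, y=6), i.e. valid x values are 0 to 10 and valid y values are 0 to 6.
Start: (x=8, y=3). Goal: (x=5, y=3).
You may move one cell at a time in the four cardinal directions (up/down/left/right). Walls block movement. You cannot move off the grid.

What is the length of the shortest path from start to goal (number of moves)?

Answer: Shortest path length: 3

Derivation:
BFS from (x=8, y=3) until reaching (x=5, y=3):
  Distance 0: (x=8, y=3)
  Distance 1: (x=8, y=2), (x=7, y=3), (x=9, y=3)
  Distance 2: (x=8, y=1), (x=7, y=2), (x=9, y=2), (x=6, y=3), (x=10, y=3), (x=7, y=4), (x=9, y=4)
  Distance 3: (x=8, y=0), (x=7, y=1), (x=9, y=1), (x=6, y=2), (x=10, y=2), (x=5, y=3), (x=6, y=4), (x=10, y=4), (x=7, y=5), (x=9, y=5)  <- goal reached here
One shortest path (3 moves): (x=8, y=3) -> (x=7, y=3) -> (x=6, y=3) -> (x=5, y=3)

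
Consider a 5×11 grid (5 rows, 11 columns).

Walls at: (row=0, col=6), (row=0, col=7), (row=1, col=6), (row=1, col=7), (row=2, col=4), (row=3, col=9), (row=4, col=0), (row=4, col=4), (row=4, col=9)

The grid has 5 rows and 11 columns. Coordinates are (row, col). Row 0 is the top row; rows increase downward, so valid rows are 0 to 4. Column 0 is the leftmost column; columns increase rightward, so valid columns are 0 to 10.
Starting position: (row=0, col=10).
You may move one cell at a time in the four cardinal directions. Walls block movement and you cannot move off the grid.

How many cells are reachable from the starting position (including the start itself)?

BFS flood-fill from (row=0, col=10):
  Distance 0: (row=0, col=10)
  Distance 1: (row=0, col=9), (row=1, col=10)
  Distance 2: (row=0, col=8), (row=1, col=9), (row=2, col=10)
  Distance 3: (row=1, col=8), (row=2, col=9), (row=3, col=10)
  Distance 4: (row=2, col=8), (row=4, col=10)
  Distance 5: (row=2, col=7), (row=3, col=8)
  Distance 6: (row=2, col=6), (row=3, col=7), (row=4, col=8)
  Distance 7: (row=2, col=5), (row=3, col=6), (row=4, col=7)
  Distance 8: (row=1, col=5), (row=3, col=5), (row=4, col=6)
  Distance 9: (row=0, col=5), (row=1, col=4), (row=3, col=4), (row=4, col=5)
  Distance 10: (row=0, col=4), (row=1, col=3), (row=3, col=3)
  Distance 11: (row=0, col=3), (row=1, col=2), (row=2, col=3), (row=3, col=2), (row=4, col=3)
  Distance 12: (row=0, col=2), (row=1, col=1), (row=2, col=2), (row=3, col=1), (row=4, col=2)
  Distance 13: (row=0, col=1), (row=1, col=0), (row=2, col=1), (row=3, col=0), (row=4, col=1)
  Distance 14: (row=0, col=0), (row=2, col=0)
Total reachable: 46 (grid has 46 open cells total)

Answer: Reachable cells: 46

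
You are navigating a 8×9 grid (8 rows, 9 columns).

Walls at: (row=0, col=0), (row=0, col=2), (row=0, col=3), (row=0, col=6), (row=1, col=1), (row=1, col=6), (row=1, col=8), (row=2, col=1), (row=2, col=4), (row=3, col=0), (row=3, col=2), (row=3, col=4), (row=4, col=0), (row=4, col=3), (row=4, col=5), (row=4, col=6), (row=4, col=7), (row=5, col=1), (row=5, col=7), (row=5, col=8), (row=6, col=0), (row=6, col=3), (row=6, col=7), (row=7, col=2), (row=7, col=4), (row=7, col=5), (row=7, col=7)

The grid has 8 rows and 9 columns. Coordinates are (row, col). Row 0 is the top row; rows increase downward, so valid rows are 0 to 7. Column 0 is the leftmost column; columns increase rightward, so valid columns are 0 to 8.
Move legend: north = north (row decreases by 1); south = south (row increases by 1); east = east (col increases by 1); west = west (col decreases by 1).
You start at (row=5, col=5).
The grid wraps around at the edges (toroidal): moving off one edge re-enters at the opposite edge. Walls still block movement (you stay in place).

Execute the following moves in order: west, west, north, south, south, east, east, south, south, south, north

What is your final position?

Start: (row=5, col=5)
  west (west): (row=5, col=5) -> (row=5, col=4)
  west (west): (row=5, col=4) -> (row=5, col=3)
  north (north): blocked, stay at (row=5, col=3)
  south (south): blocked, stay at (row=5, col=3)
  south (south): blocked, stay at (row=5, col=3)
  east (east): (row=5, col=3) -> (row=5, col=4)
  east (east): (row=5, col=4) -> (row=5, col=5)
  south (south): (row=5, col=5) -> (row=6, col=5)
  south (south): blocked, stay at (row=6, col=5)
  south (south): blocked, stay at (row=6, col=5)
  north (north): (row=6, col=5) -> (row=5, col=5)
Final: (row=5, col=5)

Answer: Final position: (row=5, col=5)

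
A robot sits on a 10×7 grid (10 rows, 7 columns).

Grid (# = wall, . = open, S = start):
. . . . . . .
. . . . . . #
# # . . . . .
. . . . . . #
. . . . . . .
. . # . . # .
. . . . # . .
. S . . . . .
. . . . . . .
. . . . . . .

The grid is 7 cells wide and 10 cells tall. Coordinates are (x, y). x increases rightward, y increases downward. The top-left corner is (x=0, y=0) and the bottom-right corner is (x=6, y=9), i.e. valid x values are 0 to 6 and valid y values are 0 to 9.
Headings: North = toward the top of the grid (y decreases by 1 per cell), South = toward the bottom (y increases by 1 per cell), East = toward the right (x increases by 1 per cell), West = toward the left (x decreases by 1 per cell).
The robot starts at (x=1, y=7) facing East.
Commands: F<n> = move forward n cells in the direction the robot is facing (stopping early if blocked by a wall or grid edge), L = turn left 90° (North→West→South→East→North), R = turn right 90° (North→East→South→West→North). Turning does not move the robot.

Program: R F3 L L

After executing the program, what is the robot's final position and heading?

Start: (x=1, y=7), facing East
  R: turn right, now facing South
  F3: move forward 2/3 (blocked), now at (x=1, y=9)
  L: turn left, now facing East
  L: turn left, now facing North
Final: (x=1, y=9), facing North

Answer: Final position: (x=1, y=9), facing North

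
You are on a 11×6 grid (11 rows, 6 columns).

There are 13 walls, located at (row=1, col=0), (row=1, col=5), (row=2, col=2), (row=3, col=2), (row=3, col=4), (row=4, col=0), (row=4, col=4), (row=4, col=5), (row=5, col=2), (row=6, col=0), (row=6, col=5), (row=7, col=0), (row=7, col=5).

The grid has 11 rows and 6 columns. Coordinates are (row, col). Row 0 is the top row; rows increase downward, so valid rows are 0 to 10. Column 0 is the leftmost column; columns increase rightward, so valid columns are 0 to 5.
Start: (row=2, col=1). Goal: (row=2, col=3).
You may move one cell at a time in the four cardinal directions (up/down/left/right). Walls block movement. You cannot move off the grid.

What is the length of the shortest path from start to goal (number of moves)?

BFS from (row=2, col=1) until reaching (row=2, col=3):
  Distance 0: (row=2, col=1)
  Distance 1: (row=1, col=1), (row=2, col=0), (row=3, col=1)
  Distance 2: (row=0, col=1), (row=1, col=2), (row=3, col=0), (row=4, col=1)
  Distance 3: (row=0, col=0), (row=0, col=2), (row=1, col=3), (row=4, col=2), (row=5, col=1)
  Distance 4: (row=0, col=3), (row=1, col=4), (row=2, col=3), (row=4, col=3), (row=5, col=0), (row=6, col=1)  <- goal reached here
One shortest path (4 moves): (row=2, col=1) -> (row=1, col=1) -> (row=1, col=2) -> (row=1, col=3) -> (row=2, col=3)

Answer: Shortest path length: 4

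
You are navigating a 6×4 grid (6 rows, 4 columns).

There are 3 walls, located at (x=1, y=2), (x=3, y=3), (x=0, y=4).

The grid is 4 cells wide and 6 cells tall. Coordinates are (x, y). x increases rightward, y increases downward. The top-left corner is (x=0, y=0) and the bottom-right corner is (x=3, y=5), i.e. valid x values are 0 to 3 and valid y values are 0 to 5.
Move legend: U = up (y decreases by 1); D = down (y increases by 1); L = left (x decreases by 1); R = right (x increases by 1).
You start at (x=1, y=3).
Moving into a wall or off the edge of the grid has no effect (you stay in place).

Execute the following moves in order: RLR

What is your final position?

Start: (x=1, y=3)
  R (right): (x=1, y=3) -> (x=2, y=3)
  L (left): (x=2, y=3) -> (x=1, y=3)
  R (right): (x=1, y=3) -> (x=2, y=3)
Final: (x=2, y=3)

Answer: Final position: (x=2, y=3)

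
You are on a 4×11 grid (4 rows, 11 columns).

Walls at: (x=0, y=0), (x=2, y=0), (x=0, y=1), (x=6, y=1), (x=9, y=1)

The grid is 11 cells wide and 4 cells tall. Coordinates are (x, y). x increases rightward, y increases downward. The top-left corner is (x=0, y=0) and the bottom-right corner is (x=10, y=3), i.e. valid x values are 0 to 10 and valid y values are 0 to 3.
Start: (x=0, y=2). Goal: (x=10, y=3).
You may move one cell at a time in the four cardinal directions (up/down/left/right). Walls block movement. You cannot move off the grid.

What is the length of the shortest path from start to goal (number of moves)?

Answer: Shortest path length: 11

Derivation:
BFS from (x=0, y=2) until reaching (x=10, y=3):
  Distance 0: (x=0, y=2)
  Distance 1: (x=1, y=2), (x=0, y=3)
  Distance 2: (x=1, y=1), (x=2, y=2), (x=1, y=3)
  Distance 3: (x=1, y=0), (x=2, y=1), (x=3, y=2), (x=2, y=3)
  Distance 4: (x=3, y=1), (x=4, y=2), (x=3, y=3)
  Distance 5: (x=3, y=0), (x=4, y=1), (x=5, y=2), (x=4, y=3)
  Distance 6: (x=4, y=0), (x=5, y=1), (x=6, y=2), (x=5, y=3)
  Distance 7: (x=5, y=0), (x=7, y=2), (x=6, y=3)
  Distance 8: (x=6, y=0), (x=7, y=1), (x=8, y=2), (x=7, y=3)
  Distance 9: (x=7, y=0), (x=8, y=1), (x=9, y=2), (x=8, y=3)
  Distance 10: (x=8, y=0), (x=10, y=2), (x=9, y=3)
  Distance 11: (x=9, y=0), (x=10, y=1), (x=10, y=3)  <- goal reached here
One shortest path (11 moves): (x=0, y=2) -> (x=1, y=2) -> (x=2, y=2) -> (x=3, y=2) -> (x=4, y=2) -> (x=5, y=2) -> (x=6, y=2) -> (x=7, y=2) -> (x=8, y=2) -> (x=9, y=2) -> (x=10, y=2) -> (x=10, y=3)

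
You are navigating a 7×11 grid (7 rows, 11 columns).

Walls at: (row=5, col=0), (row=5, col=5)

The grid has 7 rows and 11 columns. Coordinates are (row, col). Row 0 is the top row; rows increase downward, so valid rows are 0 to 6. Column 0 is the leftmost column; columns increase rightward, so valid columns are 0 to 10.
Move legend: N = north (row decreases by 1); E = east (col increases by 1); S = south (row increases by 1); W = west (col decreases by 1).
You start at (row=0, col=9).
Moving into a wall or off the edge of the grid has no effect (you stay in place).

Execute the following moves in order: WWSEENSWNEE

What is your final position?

Answer: Final position: (row=0, col=10)

Derivation:
Start: (row=0, col=9)
  W (west): (row=0, col=9) -> (row=0, col=8)
  W (west): (row=0, col=8) -> (row=0, col=7)
  S (south): (row=0, col=7) -> (row=1, col=7)
  E (east): (row=1, col=7) -> (row=1, col=8)
  E (east): (row=1, col=8) -> (row=1, col=9)
  N (north): (row=1, col=9) -> (row=0, col=9)
  S (south): (row=0, col=9) -> (row=1, col=9)
  W (west): (row=1, col=9) -> (row=1, col=8)
  N (north): (row=1, col=8) -> (row=0, col=8)
  E (east): (row=0, col=8) -> (row=0, col=9)
  E (east): (row=0, col=9) -> (row=0, col=10)
Final: (row=0, col=10)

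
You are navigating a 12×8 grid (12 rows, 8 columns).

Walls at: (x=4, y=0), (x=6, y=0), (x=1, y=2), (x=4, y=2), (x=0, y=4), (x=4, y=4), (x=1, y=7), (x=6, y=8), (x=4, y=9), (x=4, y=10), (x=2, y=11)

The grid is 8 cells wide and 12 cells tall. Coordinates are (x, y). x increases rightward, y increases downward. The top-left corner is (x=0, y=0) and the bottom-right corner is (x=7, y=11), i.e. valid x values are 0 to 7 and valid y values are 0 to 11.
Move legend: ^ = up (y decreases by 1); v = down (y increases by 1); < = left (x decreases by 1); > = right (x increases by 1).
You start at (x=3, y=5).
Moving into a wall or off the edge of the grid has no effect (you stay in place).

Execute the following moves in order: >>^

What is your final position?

Answer: Final position: (x=5, y=4)

Derivation:
Start: (x=3, y=5)
  > (right): (x=3, y=5) -> (x=4, y=5)
  > (right): (x=4, y=5) -> (x=5, y=5)
  ^ (up): (x=5, y=5) -> (x=5, y=4)
Final: (x=5, y=4)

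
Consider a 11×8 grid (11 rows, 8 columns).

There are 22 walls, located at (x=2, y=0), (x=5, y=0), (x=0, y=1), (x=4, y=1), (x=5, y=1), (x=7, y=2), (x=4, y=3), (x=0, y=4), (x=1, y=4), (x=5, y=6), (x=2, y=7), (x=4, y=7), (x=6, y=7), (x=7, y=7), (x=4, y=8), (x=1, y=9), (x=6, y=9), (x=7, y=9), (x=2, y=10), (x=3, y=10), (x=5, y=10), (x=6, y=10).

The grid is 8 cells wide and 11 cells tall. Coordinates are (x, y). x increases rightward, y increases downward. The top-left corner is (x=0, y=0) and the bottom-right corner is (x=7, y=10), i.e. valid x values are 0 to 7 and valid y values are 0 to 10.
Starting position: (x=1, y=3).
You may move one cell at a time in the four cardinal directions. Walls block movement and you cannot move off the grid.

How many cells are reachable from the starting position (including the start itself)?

Answer: Reachable cells: 65

Derivation:
BFS flood-fill from (x=1, y=3):
  Distance 0: (x=1, y=3)
  Distance 1: (x=1, y=2), (x=0, y=3), (x=2, y=3)
  Distance 2: (x=1, y=1), (x=0, y=2), (x=2, y=2), (x=3, y=3), (x=2, y=4)
  Distance 3: (x=1, y=0), (x=2, y=1), (x=3, y=2), (x=3, y=4), (x=2, y=5)
  Distance 4: (x=0, y=0), (x=3, y=1), (x=4, y=2), (x=4, y=4), (x=1, y=5), (x=3, y=5), (x=2, y=6)
  Distance 5: (x=3, y=0), (x=5, y=2), (x=5, y=4), (x=0, y=5), (x=4, y=5), (x=1, y=6), (x=3, y=6)
  Distance 6: (x=4, y=0), (x=6, y=2), (x=5, y=3), (x=6, y=4), (x=5, y=5), (x=0, y=6), (x=4, y=6), (x=1, y=7), (x=3, y=7)
  Distance 7: (x=6, y=1), (x=6, y=3), (x=7, y=4), (x=6, y=5), (x=0, y=7), (x=1, y=8), (x=3, y=8)
  Distance 8: (x=6, y=0), (x=7, y=1), (x=7, y=3), (x=7, y=5), (x=6, y=6), (x=0, y=8), (x=2, y=8), (x=3, y=9)
  Distance 9: (x=7, y=0), (x=7, y=6), (x=0, y=9), (x=2, y=9), (x=4, y=9)
  Distance 10: (x=5, y=9), (x=0, y=10), (x=4, y=10)
  Distance 11: (x=5, y=8), (x=1, y=10)
  Distance 12: (x=5, y=7), (x=6, y=8)
  Distance 13: (x=7, y=8)
Total reachable: 65 (grid has 66 open cells total)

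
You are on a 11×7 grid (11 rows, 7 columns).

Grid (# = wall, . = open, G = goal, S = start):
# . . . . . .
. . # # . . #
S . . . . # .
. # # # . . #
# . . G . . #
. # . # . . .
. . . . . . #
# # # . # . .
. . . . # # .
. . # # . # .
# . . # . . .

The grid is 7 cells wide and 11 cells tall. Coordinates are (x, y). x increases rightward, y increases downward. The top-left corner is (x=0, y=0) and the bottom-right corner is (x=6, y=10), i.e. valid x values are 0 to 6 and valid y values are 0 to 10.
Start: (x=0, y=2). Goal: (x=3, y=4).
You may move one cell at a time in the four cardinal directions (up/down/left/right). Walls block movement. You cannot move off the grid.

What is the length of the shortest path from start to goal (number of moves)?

BFS from (x=0, y=2) until reaching (x=3, y=4):
  Distance 0: (x=0, y=2)
  Distance 1: (x=0, y=1), (x=1, y=2), (x=0, y=3)
  Distance 2: (x=1, y=1), (x=2, y=2)
  Distance 3: (x=1, y=0), (x=3, y=2)
  Distance 4: (x=2, y=0), (x=4, y=2)
  Distance 5: (x=3, y=0), (x=4, y=1), (x=4, y=3)
  Distance 6: (x=4, y=0), (x=5, y=1), (x=5, y=3), (x=4, y=4)
  Distance 7: (x=5, y=0), (x=3, y=4), (x=5, y=4), (x=4, y=5)  <- goal reached here
One shortest path (7 moves): (x=0, y=2) -> (x=1, y=2) -> (x=2, y=2) -> (x=3, y=2) -> (x=4, y=2) -> (x=4, y=3) -> (x=4, y=4) -> (x=3, y=4)

Answer: Shortest path length: 7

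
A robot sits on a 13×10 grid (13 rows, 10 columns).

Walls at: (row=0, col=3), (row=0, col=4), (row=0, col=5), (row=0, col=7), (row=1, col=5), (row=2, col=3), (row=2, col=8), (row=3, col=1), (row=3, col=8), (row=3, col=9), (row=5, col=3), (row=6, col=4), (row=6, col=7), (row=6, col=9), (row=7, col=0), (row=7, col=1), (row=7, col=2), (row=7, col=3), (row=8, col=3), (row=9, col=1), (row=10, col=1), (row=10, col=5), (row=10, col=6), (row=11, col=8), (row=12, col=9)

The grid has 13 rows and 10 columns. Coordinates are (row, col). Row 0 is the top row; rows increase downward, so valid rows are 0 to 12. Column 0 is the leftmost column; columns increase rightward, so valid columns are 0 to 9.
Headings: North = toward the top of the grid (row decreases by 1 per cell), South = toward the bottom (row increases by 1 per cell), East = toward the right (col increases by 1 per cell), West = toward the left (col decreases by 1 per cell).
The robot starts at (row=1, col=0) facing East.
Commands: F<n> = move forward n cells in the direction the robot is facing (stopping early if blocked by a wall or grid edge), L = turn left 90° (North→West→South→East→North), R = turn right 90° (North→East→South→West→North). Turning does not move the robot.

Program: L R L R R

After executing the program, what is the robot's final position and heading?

Answer: Final position: (row=1, col=0), facing South

Derivation:
Start: (row=1, col=0), facing East
  L: turn left, now facing North
  R: turn right, now facing East
  L: turn left, now facing North
  R: turn right, now facing East
  R: turn right, now facing South
Final: (row=1, col=0), facing South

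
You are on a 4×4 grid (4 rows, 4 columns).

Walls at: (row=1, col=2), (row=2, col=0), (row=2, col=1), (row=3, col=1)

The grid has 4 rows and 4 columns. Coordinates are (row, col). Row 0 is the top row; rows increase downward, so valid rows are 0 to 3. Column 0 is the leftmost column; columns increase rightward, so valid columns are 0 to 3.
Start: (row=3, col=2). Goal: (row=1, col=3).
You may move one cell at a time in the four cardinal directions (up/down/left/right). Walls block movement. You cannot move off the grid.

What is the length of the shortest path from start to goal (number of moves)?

BFS from (row=3, col=2) until reaching (row=1, col=3):
  Distance 0: (row=3, col=2)
  Distance 1: (row=2, col=2), (row=3, col=3)
  Distance 2: (row=2, col=3)
  Distance 3: (row=1, col=3)  <- goal reached here
One shortest path (3 moves): (row=3, col=2) -> (row=3, col=3) -> (row=2, col=3) -> (row=1, col=3)

Answer: Shortest path length: 3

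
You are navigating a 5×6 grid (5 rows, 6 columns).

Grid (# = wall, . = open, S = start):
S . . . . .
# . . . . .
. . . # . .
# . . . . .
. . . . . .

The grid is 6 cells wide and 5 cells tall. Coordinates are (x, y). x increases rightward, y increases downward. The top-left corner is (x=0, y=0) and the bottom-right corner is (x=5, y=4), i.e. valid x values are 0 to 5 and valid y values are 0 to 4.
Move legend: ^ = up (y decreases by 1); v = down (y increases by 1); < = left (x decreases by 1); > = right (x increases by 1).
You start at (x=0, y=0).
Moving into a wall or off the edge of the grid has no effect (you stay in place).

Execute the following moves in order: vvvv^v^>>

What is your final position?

Start: (x=0, y=0)
  [×4]v (down): blocked, stay at (x=0, y=0)
  ^ (up): blocked, stay at (x=0, y=0)
  v (down): blocked, stay at (x=0, y=0)
  ^ (up): blocked, stay at (x=0, y=0)
  > (right): (x=0, y=0) -> (x=1, y=0)
  > (right): (x=1, y=0) -> (x=2, y=0)
Final: (x=2, y=0)

Answer: Final position: (x=2, y=0)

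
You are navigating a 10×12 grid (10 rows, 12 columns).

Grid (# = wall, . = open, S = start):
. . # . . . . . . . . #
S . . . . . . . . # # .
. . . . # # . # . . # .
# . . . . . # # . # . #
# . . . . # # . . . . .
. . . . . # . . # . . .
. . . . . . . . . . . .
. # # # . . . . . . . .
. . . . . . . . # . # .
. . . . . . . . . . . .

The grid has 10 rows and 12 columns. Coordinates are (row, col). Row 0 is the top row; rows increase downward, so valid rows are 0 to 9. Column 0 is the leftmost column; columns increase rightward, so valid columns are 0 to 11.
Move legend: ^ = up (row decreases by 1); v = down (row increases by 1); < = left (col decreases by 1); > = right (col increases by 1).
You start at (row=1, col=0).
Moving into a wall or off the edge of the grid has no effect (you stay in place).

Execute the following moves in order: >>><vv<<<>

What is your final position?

Start: (row=1, col=0)
  > (right): (row=1, col=0) -> (row=1, col=1)
  > (right): (row=1, col=1) -> (row=1, col=2)
  > (right): (row=1, col=2) -> (row=1, col=3)
  < (left): (row=1, col=3) -> (row=1, col=2)
  v (down): (row=1, col=2) -> (row=2, col=2)
  v (down): (row=2, col=2) -> (row=3, col=2)
  < (left): (row=3, col=2) -> (row=3, col=1)
  < (left): blocked, stay at (row=3, col=1)
  < (left): blocked, stay at (row=3, col=1)
  > (right): (row=3, col=1) -> (row=3, col=2)
Final: (row=3, col=2)

Answer: Final position: (row=3, col=2)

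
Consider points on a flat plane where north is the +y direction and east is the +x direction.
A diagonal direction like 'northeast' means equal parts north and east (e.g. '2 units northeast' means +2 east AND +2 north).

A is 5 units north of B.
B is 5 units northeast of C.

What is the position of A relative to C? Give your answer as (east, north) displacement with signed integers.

Answer: A is at (east=5, north=10) relative to C.

Derivation:
Place C at the origin (east=0, north=0).
  B is 5 units northeast of C: delta (east=+5, north=+5); B at (east=5, north=5).
  A is 5 units north of B: delta (east=+0, north=+5); A at (east=5, north=10).
Therefore A relative to C: (east=5, north=10).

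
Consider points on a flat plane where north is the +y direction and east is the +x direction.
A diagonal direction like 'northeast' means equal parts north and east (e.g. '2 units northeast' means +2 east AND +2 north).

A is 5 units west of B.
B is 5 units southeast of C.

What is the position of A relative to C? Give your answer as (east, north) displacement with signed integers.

Place C at the origin (east=0, north=0).
  B is 5 units southeast of C: delta (east=+5, north=-5); B at (east=5, north=-5).
  A is 5 units west of B: delta (east=-5, north=+0); A at (east=0, north=-5).
Therefore A relative to C: (east=0, north=-5).

Answer: A is at (east=0, north=-5) relative to C.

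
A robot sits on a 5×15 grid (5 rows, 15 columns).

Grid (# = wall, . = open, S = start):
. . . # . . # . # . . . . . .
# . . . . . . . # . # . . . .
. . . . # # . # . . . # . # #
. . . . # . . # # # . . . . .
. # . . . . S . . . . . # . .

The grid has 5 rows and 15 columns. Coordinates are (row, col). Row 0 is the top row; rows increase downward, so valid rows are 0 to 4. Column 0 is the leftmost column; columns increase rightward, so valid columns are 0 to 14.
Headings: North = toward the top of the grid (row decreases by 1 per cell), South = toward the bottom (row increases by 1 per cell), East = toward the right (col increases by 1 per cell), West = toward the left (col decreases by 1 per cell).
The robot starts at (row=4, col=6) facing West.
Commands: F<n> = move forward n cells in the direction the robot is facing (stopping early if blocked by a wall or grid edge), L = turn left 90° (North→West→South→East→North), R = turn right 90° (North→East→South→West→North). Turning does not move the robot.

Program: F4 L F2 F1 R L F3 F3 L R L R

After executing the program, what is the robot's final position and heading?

Start: (row=4, col=6), facing West
  F4: move forward 4, now at (row=4, col=2)
  L: turn left, now facing South
  F2: move forward 0/2 (blocked), now at (row=4, col=2)
  F1: move forward 0/1 (blocked), now at (row=4, col=2)
  R: turn right, now facing West
  L: turn left, now facing South
  F3: move forward 0/3 (blocked), now at (row=4, col=2)
  F3: move forward 0/3 (blocked), now at (row=4, col=2)
  L: turn left, now facing East
  R: turn right, now facing South
  L: turn left, now facing East
  R: turn right, now facing South
Final: (row=4, col=2), facing South

Answer: Final position: (row=4, col=2), facing South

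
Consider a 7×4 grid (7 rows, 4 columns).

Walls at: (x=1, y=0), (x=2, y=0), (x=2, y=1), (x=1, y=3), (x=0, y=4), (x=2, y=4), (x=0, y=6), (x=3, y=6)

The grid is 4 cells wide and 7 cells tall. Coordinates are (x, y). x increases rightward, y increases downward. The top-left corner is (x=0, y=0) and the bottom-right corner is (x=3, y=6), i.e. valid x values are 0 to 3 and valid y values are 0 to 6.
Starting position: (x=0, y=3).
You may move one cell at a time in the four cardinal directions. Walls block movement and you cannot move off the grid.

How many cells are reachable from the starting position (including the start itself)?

BFS flood-fill from (x=0, y=3):
  Distance 0: (x=0, y=3)
  Distance 1: (x=0, y=2)
  Distance 2: (x=0, y=1), (x=1, y=2)
  Distance 3: (x=0, y=0), (x=1, y=1), (x=2, y=2)
  Distance 4: (x=3, y=2), (x=2, y=3)
  Distance 5: (x=3, y=1), (x=3, y=3)
  Distance 6: (x=3, y=0), (x=3, y=4)
  Distance 7: (x=3, y=5)
  Distance 8: (x=2, y=5)
  Distance 9: (x=1, y=5), (x=2, y=6)
  Distance 10: (x=1, y=4), (x=0, y=5), (x=1, y=6)
Total reachable: 20 (grid has 20 open cells total)

Answer: Reachable cells: 20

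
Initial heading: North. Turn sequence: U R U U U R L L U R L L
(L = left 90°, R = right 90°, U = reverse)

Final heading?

Answer: Final heading: East

Derivation:
Start: North
  U (U-turn (180°)) -> South
  R (right (90° clockwise)) -> West
  U (U-turn (180°)) -> East
  U (U-turn (180°)) -> West
  U (U-turn (180°)) -> East
  R (right (90° clockwise)) -> South
  L (left (90° counter-clockwise)) -> East
  L (left (90° counter-clockwise)) -> North
  U (U-turn (180°)) -> South
  R (right (90° clockwise)) -> West
  L (left (90° counter-clockwise)) -> South
  L (left (90° counter-clockwise)) -> East
Final: East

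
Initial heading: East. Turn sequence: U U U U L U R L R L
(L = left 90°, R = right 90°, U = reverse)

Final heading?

Start: East
  U (U-turn (180°)) -> West
  U (U-turn (180°)) -> East
  U (U-turn (180°)) -> West
  U (U-turn (180°)) -> East
  L (left (90° counter-clockwise)) -> North
  U (U-turn (180°)) -> South
  R (right (90° clockwise)) -> West
  L (left (90° counter-clockwise)) -> South
  R (right (90° clockwise)) -> West
  L (left (90° counter-clockwise)) -> South
Final: South

Answer: Final heading: South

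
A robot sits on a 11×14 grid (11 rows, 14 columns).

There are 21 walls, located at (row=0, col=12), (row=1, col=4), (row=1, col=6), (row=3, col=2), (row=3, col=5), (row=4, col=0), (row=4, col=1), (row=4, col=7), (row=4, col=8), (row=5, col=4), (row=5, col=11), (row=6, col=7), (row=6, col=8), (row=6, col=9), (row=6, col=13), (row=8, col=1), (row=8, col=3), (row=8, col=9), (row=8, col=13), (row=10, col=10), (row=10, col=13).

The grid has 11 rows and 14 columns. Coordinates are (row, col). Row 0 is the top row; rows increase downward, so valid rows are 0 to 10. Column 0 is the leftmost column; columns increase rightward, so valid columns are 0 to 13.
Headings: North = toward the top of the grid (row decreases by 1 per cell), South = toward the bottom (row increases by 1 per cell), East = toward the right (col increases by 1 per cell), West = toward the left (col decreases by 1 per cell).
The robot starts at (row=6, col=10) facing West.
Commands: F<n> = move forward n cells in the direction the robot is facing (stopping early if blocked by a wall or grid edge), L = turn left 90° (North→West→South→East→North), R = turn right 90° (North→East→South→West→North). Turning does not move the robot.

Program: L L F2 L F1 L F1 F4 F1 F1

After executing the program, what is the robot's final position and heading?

Answer: Final position: (row=5, col=12), facing West

Derivation:
Start: (row=6, col=10), facing West
  L: turn left, now facing South
  L: turn left, now facing East
  F2: move forward 2, now at (row=6, col=12)
  L: turn left, now facing North
  F1: move forward 1, now at (row=5, col=12)
  L: turn left, now facing West
  F1: move forward 0/1 (blocked), now at (row=5, col=12)
  F4: move forward 0/4 (blocked), now at (row=5, col=12)
  F1: move forward 0/1 (blocked), now at (row=5, col=12)
  F1: move forward 0/1 (blocked), now at (row=5, col=12)
Final: (row=5, col=12), facing West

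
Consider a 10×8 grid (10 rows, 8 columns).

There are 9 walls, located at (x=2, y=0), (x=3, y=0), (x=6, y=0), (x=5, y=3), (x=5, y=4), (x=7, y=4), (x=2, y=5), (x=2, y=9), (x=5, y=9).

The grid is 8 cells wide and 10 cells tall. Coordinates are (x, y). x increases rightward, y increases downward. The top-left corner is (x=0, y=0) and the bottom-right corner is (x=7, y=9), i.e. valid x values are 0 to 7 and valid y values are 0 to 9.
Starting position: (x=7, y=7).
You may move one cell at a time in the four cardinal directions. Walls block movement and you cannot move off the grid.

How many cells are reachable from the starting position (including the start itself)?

BFS flood-fill from (x=7, y=7):
  Distance 0: (x=7, y=7)
  Distance 1: (x=7, y=6), (x=6, y=7), (x=7, y=8)
  Distance 2: (x=7, y=5), (x=6, y=6), (x=5, y=7), (x=6, y=8), (x=7, y=9)
  Distance 3: (x=6, y=5), (x=5, y=6), (x=4, y=7), (x=5, y=8), (x=6, y=9)
  Distance 4: (x=6, y=4), (x=5, y=5), (x=4, y=6), (x=3, y=7), (x=4, y=8)
  Distance 5: (x=6, y=3), (x=4, y=5), (x=3, y=6), (x=2, y=7), (x=3, y=8), (x=4, y=9)
  Distance 6: (x=6, y=2), (x=7, y=3), (x=4, y=4), (x=3, y=5), (x=2, y=6), (x=1, y=7), (x=2, y=8), (x=3, y=9)
  Distance 7: (x=6, y=1), (x=5, y=2), (x=7, y=2), (x=4, y=3), (x=3, y=4), (x=1, y=6), (x=0, y=7), (x=1, y=8)
  Distance 8: (x=5, y=1), (x=7, y=1), (x=4, y=2), (x=3, y=3), (x=2, y=4), (x=1, y=5), (x=0, y=6), (x=0, y=8), (x=1, y=9)
  Distance 9: (x=5, y=0), (x=7, y=0), (x=4, y=1), (x=3, y=2), (x=2, y=3), (x=1, y=4), (x=0, y=5), (x=0, y=9)
  Distance 10: (x=4, y=0), (x=3, y=1), (x=2, y=2), (x=1, y=3), (x=0, y=4)
  Distance 11: (x=2, y=1), (x=1, y=2), (x=0, y=3)
  Distance 12: (x=1, y=1), (x=0, y=2)
  Distance 13: (x=1, y=0), (x=0, y=1)
  Distance 14: (x=0, y=0)
Total reachable: 71 (grid has 71 open cells total)

Answer: Reachable cells: 71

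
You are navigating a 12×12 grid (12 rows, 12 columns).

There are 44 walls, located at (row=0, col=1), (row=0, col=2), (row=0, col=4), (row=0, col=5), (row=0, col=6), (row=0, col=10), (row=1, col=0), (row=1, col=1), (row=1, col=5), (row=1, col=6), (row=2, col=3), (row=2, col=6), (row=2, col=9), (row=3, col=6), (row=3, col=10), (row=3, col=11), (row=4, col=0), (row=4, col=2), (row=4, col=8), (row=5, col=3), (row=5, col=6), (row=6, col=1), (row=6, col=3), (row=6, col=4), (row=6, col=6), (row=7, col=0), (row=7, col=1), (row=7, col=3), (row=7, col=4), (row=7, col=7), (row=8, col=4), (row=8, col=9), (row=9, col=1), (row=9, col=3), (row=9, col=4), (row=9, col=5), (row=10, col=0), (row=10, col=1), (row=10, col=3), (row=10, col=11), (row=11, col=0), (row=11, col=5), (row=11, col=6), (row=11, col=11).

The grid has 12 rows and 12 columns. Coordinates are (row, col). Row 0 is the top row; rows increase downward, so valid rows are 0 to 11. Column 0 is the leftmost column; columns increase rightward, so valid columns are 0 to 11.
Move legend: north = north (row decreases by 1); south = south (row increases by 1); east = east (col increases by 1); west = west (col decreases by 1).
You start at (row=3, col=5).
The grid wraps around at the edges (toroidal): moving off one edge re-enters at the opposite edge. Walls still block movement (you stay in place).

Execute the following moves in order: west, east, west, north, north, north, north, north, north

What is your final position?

Start: (row=3, col=5)
  west (west): (row=3, col=5) -> (row=3, col=4)
  east (east): (row=3, col=4) -> (row=3, col=5)
  west (west): (row=3, col=5) -> (row=3, col=4)
  north (north): (row=3, col=4) -> (row=2, col=4)
  north (north): (row=2, col=4) -> (row=1, col=4)
  [×4]north (north): blocked, stay at (row=1, col=4)
Final: (row=1, col=4)

Answer: Final position: (row=1, col=4)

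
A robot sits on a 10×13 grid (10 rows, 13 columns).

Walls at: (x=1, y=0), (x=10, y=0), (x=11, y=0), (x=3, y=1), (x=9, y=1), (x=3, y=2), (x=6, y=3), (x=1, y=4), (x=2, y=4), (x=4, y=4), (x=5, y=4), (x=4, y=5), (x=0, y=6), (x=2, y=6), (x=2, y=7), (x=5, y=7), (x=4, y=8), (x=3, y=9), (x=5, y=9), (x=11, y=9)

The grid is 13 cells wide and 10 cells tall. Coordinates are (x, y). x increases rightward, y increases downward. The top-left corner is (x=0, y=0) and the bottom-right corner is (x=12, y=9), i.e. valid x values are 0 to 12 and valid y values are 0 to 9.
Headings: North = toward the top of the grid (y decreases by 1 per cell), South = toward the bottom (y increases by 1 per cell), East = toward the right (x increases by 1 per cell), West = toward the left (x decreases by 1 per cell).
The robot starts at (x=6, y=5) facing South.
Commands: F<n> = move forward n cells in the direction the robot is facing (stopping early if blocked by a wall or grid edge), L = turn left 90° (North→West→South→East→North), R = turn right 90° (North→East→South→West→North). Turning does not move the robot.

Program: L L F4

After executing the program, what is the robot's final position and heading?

Start: (x=6, y=5), facing South
  L: turn left, now facing East
  L: turn left, now facing North
  F4: move forward 1/4 (blocked), now at (x=6, y=4)
Final: (x=6, y=4), facing North

Answer: Final position: (x=6, y=4), facing North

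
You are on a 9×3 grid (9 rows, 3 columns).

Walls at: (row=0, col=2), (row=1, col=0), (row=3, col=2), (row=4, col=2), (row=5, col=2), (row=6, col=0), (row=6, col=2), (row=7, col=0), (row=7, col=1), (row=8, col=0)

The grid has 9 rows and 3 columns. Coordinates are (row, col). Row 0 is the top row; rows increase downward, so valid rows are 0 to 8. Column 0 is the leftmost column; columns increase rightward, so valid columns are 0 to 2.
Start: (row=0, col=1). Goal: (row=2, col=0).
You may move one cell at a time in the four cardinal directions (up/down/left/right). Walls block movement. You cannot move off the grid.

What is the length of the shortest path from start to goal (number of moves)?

Answer: Shortest path length: 3

Derivation:
BFS from (row=0, col=1) until reaching (row=2, col=0):
  Distance 0: (row=0, col=1)
  Distance 1: (row=0, col=0), (row=1, col=1)
  Distance 2: (row=1, col=2), (row=2, col=1)
  Distance 3: (row=2, col=0), (row=2, col=2), (row=3, col=1)  <- goal reached here
One shortest path (3 moves): (row=0, col=1) -> (row=1, col=1) -> (row=2, col=1) -> (row=2, col=0)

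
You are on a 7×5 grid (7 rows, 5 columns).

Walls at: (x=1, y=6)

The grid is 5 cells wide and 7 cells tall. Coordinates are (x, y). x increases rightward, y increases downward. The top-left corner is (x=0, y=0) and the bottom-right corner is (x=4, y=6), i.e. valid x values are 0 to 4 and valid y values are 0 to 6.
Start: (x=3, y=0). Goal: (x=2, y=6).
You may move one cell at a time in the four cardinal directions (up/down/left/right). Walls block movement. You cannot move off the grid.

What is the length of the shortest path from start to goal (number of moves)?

Answer: Shortest path length: 7

Derivation:
BFS from (x=3, y=0) until reaching (x=2, y=6):
  Distance 0: (x=3, y=0)
  Distance 1: (x=2, y=0), (x=4, y=0), (x=3, y=1)
  Distance 2: (x=1, y=0), (x=2, y=1), (x=4, y=1), (x=3, y=2)
  Distance 3: (x=0, y=0), (x=1, y=1), (x=2, y=2), (x=4, y=2), (x=3, y=3)
  Distance 4: (x=0, y=1), (x=1, y=2), (x=2, y=3), (x=4, y=3), (x=3, y=4)
  Distance 5: (x=0, y=2), (x=1, y=3), (x=2, y=4), (x=4, y=4), (x=3, y=5)
  Distance 6: (x=0, y=3), (x=1, y=4), (x=2, y=5), (x=4, y=5), (x=3, y=6)
  Distance 7: (x=0, y=4), (x=1, y=5), (x=2, y=6), (x=4, y=6)  <- goal reached here
One shortest path (7 moves): (x=3, y=0) -> (x=2, y=0) -> (x=2, y=1) -> (x=2, y=2) -> (x=2, y=3) -> (x=2, y=4) -> (x=2, y=5) -> (x=2, y=6)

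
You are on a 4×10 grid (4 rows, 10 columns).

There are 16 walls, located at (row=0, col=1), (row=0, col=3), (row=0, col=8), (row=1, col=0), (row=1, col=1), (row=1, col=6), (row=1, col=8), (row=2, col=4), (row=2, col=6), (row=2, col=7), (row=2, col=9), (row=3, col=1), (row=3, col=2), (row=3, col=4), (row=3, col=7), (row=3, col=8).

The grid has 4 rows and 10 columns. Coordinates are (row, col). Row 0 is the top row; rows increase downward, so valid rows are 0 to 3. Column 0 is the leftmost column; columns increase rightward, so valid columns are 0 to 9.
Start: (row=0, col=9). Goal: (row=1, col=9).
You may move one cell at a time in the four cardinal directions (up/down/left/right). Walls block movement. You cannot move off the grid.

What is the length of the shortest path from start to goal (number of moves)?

BFS from (row=0, col=9) until reaching (row=1, col=9):
  Distance 0: (row=0, col=9)
  Distance 1: (row=1, col=9)  <- goal reached here
One shortest path (1 moves): (row=0, col=9) -> (row=1, col=9)

Answer: Shortest path length: 1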